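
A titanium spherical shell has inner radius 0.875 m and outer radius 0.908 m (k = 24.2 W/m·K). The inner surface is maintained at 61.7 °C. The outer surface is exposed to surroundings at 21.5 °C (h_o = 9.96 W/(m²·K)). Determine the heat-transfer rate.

Resistance network (inner→outer):
  R_titanium = (1/0.875 − 1/0.908)/(4πk) = 0.04154/(4π·24.2) = 1.366×10^-4 K/W
  R_conv,out = 1/(4πr²h) = 1/(4π·0.908²·9.96) = 0.009691 K/W
ΣR = 1.366×10^-4 + 0.009691 = 0.009828 K/W
Q = ΔT/ΣR = (61.7 °C − 21.5 °C)/0.009828 = 4090 W

Q = 4090 W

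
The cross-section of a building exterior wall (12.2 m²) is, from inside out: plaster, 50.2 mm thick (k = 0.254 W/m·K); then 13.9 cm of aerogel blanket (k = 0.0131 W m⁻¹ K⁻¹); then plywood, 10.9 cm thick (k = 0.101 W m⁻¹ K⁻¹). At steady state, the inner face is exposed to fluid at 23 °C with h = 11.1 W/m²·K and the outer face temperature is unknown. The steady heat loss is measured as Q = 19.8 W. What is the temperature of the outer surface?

T_out = 3.56 °C

Sum the resistances:
  R_conv,in = 1/(hA) = 1/(11.1·12.2) = 0.007384 K/W
  R_plaster = L/(kA) = 0.0502/(0.254·12.2) = 0.01620 K/W
  R_aerogel blanket = L/(kA) = 0.139/(0.0131·12.2) = 0.8697 K/W
  R_plywood = L/(kA) = 0.109/(0.101·12.2) = 0.08846 K/W
ΣR = 0.9818 K/W
ΔT = Q·ΣR = 19.8 × 0.9818 = 19.44 K
Heat flows outward, so T_out = T_in − ΔT = 23 − 19.44 = 3.56 °C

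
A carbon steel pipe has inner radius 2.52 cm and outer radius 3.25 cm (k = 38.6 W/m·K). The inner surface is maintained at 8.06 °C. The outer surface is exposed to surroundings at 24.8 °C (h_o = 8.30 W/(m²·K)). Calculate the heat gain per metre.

Q' = 28.3 W/m

Series thermal resistances, inner to outer:
  R'_carbon steel = ln(0.0325/0.0252)/(2πk) = 0.2544/(2π·38.6) = 0.001049 m·K/W
  R'_conv,out = 1/(2πr h) = 1/(2π·0.0325·8.30) = 0.5900 m·K/W
ΣR = 0.001049 + 0.5900 = 0.5910 m·K/W
Q' = ΔT/ΣR = (8.06 °C − 24.8 °C)/0.5910 = -28.3 W/m
(Negative Q' ⇒ heat flows inward; heat gain = 28.3 W/m.)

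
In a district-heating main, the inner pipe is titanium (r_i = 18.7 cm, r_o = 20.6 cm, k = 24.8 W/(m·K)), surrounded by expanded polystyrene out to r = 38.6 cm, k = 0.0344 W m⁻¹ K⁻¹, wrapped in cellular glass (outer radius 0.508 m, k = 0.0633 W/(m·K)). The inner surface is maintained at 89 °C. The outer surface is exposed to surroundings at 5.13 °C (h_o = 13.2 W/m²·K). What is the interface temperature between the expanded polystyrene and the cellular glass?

T = 21.7 °C

Treat each layer as a resistance in series:
  R'_titanium = ln(0.206/0.187)/(2πk) = 0.09677/(2π·24.8) = 6.210×10^-4 m·K/W
  R'_expanded polystyrene = ln(0.386/0.206)/(2πk) = 0.6280/(2π·0.0344) = 2.905 m·K/W
  R'_cellular glass = ln(0.508/0.386)/(2πk) = 0.2746/(2π·0.0633) = 0.6905 m·K/W
  R'_conv,out = 1/(2πr h) = 1/(2π·0.508·13.2) = 0.02373 m·K/W
ΣR = 6.210×10^-4 + 2.905 + 0.6905 + 0.02373 = 3.620 m·K/W
Q' = ΔT/ΣR = (89 °C − 5.13 °C)/3.620 = 23.17 W/m
From the inner boundary to the expanded polystyrene/cellular glass interface, ΣR_partial = 2.906 m·K/W.
T_interface = T_in − Q'·ΣR_partial = 89 °C − (23.17)(2.906) = 21.7 °C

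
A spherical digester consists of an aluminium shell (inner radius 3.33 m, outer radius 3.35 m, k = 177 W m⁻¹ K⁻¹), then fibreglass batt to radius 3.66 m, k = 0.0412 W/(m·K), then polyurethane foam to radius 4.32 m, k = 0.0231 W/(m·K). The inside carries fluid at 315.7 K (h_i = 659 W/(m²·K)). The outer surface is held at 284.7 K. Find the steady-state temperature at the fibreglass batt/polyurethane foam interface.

Resistance network (inner→outer):
  R_conv,in = 1/(4πr²h) = 1/(4π·3.33²·659) = 1.089×10^-5 K/W
  R_aluminium = (1/3.33 − 1/3.35)/(4πk) = 0.001793/(4π·177) = 8.060×10^-7 K/W
  R_fibreglass batt = (1/3.35 − 1/3.66)/(4πk) = 0.02528/(4π·0.0412) = 0.04883 K/W
  R_polyurethane foam = (1/3.66 − 1/4.32)/(4πk) = 0.04174/(4π·0.0231) = 0.1438 K/W
ΣR = 1.089×10^-5 + 8.060×10^-7 + 0.04883 + 0.1438 = 0.1926 K/W
Q = ΔT/ΣR = (315.7 K − 284.7 K)/0.1926 = 161.0 W
From the inner boundary to the fibreglass batt/polyurethane foam interface, ΣR_partial = 0.04884 K/W.
T_interface = T_in − Q·ΣR_partial = 315.7 K − (161.0)(0.04884) = 307.8 K

T = 307.8 K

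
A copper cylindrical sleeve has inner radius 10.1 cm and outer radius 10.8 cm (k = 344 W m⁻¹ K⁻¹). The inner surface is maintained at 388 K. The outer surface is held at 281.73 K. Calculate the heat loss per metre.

Q' = 3430 kW/m

Q' = 2πk·ΔT/ln(r₂/r₁) = 2π × 344 × 106.27 / ln(0.108/0.101) = 3.43×10^6 W/m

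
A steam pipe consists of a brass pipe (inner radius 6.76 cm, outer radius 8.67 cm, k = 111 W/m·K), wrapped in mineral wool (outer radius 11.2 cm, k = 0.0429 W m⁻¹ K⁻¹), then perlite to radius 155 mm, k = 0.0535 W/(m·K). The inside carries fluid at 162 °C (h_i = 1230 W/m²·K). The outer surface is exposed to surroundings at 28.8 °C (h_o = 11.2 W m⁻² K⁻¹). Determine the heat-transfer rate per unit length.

Q' = 66.3 W/m

Series thermal resistances, inner to outer:
  R'_conv,in = 1/(2πr h) = 1/(2π·0.0676·1230) = 0.001914 m·K/W
  R'_brass = ln(0.0867/0.0676)/(2πk) = 0.2488/(2π·111) = 3.568×10^-4 m·K/W
  R'_mineral wool = ln(0.112/0.0867)/(2πk) = 0.2560/(2π·0.0429) = 0.9499 m·K/W
  R'_perlite = ln(0.155/0.112)/(2πk) = 0.3249/(2π·0.0535) = 0.9666 m·K/W
  R'_conv,out = 1/(2πr h) = 1/(2π·0.155·11.2) = 0.09168 m·K/W
ΣR = 0.001914 + 3.568×10^-4 + 0.9499 + 0.9666 + 0.09168 = 2.010 m·K/W
Q' = ΔT/ΣR = (162 °C − 28.8 °C)/2.010 = 66.3 W/m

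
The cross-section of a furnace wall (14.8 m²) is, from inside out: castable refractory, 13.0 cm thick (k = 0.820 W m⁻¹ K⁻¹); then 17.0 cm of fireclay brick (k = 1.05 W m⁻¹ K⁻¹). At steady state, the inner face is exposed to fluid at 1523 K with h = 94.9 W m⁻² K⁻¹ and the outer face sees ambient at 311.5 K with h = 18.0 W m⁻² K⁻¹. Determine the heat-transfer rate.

Series thermal resistances, inner to outer:
  R_conv,in = 1/(hA) = 1/(94.9·14.8) = 7.120×10^-4 K/W
  R_castable refractory = L/(kA) = 0.130/(0.820·14.8) = 0.01071 K/W
  R_fireclay brick = L/(kA) = 0.170/(1.05·14.8) = 0.01094 K/W
  R_conv,out = 1/(hA) = 1/(18.0·14.8) = 0.003754 K/W
ΣR = 7.120×10^-4 + 0.01071 + 0.01094 + 0.003754 = 0.02612 K/W
Q = ΔT/ΣR = (1523 K − 311.5 K)/0.02612 = 46400 W

Q = 46.4 kW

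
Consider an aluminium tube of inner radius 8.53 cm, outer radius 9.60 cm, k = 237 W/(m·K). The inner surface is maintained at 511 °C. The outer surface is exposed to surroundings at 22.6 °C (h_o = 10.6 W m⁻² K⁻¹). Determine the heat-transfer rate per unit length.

Resistance network (inner→outer):
  R'_aluminium = ln(0.0960/0.0853)/(2πk) = 0.1182/(2π·237) = 7.936×10^-5 m·K/W
  R'_conv,out = 1/(2πr h) = 1/(2π·0.0960·10.6) = 0.1564 m·K/W
ΣR = 7.936×10^-5 + 0.1564 = 0.1565 m·K/W
Q' = ΔT/ΣR = (511 °C − 22.6 °C)/0.1565 = 3120 W/m

Q' = 3120 W/m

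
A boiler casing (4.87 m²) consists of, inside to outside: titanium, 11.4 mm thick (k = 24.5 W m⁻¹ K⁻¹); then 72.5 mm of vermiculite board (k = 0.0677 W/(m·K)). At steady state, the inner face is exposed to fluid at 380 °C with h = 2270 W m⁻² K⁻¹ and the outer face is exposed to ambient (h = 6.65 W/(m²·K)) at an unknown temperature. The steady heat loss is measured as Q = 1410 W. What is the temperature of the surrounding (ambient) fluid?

T_out = 26.1 °C

Series resistances:
  R_conv,in = 1/(hA) = 1/(2270·4.87) = 9.046×10^-5 K/W
  R_titanium = L/(kA) = 0.0114/(24.5·4.87) = 9.555×10^-5 K/W
  R_vermiculite board = L/(kA) = 0.0725/(0.0677·4.87) = 0.2199 K/W
  R_conv,out = 1/(hA) = 1/(6.65·4.87) = 0.03088 K/W
ΣR = 0.2510 K/W
ΔT = Q·ΣR = 1410 × 0.2510 = 353.9 K
Heat flows outward, so T_out = T_in − ΔT = 380 − 353.9 = 26.1 °C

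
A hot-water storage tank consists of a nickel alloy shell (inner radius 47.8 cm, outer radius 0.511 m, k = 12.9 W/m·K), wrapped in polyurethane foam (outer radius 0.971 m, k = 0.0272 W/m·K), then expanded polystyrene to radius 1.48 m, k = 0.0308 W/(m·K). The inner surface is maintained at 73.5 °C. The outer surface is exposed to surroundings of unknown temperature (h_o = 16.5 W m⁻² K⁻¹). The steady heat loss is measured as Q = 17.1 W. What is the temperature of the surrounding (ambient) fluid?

T_out = 11.4 °C

Series resistances:
  R_nickel alloy = (1/0.478 − 1/0.511)/(4πk) = 0.1351/(4π·12.9) = 8.334×10^-4 K/W
  R_polyurethane foam = (1/0.511 − 1/0.971)/(4πk) = 0.9271/(4π·0.0272) = 2.712 K/W
  R_expanded polystyrene = (1/0.971 − 1/1.48)/(4πk) = 0.3542/(4π·0.0308) = 0.9151 K/W
  R_conv,out = 1/(4πr²h) = 1/(4π·1.48²·16.5) = 0.002202 K/W
ΣR = 3.630 K/W
ΔT = Q·ΣR = 17.1 × 3.630 = 62.07 K
Heat flows outward, so T_out = T_in − ΔT = 73.5 − 62.07 = 11.4 °C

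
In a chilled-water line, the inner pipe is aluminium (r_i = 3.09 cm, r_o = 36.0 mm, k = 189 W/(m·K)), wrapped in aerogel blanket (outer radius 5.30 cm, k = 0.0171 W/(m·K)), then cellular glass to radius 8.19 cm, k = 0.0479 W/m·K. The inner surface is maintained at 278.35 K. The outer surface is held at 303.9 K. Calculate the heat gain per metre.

Series thermal resistances, inner to outer:
  R'_aluminium = ln(0.0360/0.0309)/(2πk) = 0.1528/(2π·189) = 1.286×10^-4 m·K/W
  R'_aerogel blanket = ln(0.0530/0.0360)/(2πk) = 0.3868/(2π·0.0171) = 3.600 m·K/W
  R'_cellular glass = ln(0.0819/0.0530)/(2πk) = 0.4352/(2π·0.0479) = 1.446 m·K/W
ΣR = 1.286×10^-4 + 3.600 + 1.446 = 5.046 m·K/W
Q' = ΔT/ΣR = (278.35 K − 303.9 K)/5.046 = -5.06 W/m
(Negative Q' ⇒ heat flows inward; heat gain = 5.06 W/m.)

Q' = 5.06 W/m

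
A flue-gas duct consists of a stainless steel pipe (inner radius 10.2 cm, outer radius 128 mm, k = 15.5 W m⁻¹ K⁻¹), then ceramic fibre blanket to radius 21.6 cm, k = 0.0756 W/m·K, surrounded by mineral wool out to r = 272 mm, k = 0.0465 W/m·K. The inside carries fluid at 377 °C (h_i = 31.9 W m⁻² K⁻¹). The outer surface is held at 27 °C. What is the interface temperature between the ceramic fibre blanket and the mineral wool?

T = 169 °C

Treat each layer as a resistance in series:
  R'_conv,in = 1/(2πr h) = 1/(2π·0.102·31.9) = 0.04891 m·K/W
  R'_stainless steel = ln(0.128/0.102)/(2πk) = 0.2271/(2π·15.5) = 0.002331 m·K/W
  R'_ceramic fibre blanket = ln(0.216/0.128)/(2πk) = 0.5232/(2π·0.0756) = 1.102 m·K/W
  R'_mineral wool = ln(0.272/0.216)/(2πk) = 0.2305/(2π·0.0465) = 0.7890 m·K/W
ΣR = 0.04891 + 0.002331 + 1.102 + 0.7890 = 1.942 m·K/W
Q' = ΔT/ΣR = (377 °C − 27 °C)/1.942 = 180.2 W/m
From the inner boundary to the ceramic fibre blanket/mineral wool interface, ΣR_partial = 1.153 m·K/W.
T_interface = T_in − Q'·ΣR_partial = 377 °C − (180.2)(1.153) = 169 °C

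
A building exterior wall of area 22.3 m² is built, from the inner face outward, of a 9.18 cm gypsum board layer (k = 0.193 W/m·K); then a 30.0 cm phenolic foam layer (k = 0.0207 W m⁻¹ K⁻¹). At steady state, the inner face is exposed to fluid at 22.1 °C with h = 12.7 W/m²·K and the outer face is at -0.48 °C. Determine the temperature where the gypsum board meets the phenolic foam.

T = 21.3 °C

Treat each layer as a resistance in series:
  R_conv,in = 1/(hA) = 1/(12.7·22.3) = 0.003531 K/W
  R_gypsum board = L/(kA) = 0.0918/(0.193·22.3) = 0.02133 K/W
  R_phenolic foam = L/(kA) = 0.300/(0.0207·22.3) = 0.6499 K/W
ΣR = 0.003531 + 0.02133 + 0.6499 = 0.6748 K/W
Q = ΔT/ΣR = (22.1 °C − -0.48 °C)/0.6748 = 33.46 W
From the inner boundary to the gypsum board/phenolic foam interface, ΣR_partial = 0.02486 K/W.
T_interface = T_in − Q·ΣR_partial = 22.1 °C − (33.46)(0.02486) = 21.3 °C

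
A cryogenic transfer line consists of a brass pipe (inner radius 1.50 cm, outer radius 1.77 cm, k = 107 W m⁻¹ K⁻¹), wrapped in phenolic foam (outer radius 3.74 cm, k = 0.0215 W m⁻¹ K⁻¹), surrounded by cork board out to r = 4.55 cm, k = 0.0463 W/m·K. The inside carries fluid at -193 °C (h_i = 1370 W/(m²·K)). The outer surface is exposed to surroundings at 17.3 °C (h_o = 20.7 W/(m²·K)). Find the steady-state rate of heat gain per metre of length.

Resistance network (inner→outer):
  R'_conv,in = 1/(2πr h) = 1/(2π·0.0150·1370) = 0.007745 m·K/W
  R'_brass = ln(0.0177/0.0150)/(2πk) = 0.1655/(2π·107) = 2.462×10^-4 m·K/W
  R'_phenolic foam = ln(0.0374/0.0177)/(2πk) = 0.7481/(2π·0.0215) = 5.538 m·K/W
  R'_cork board = ln(0.0455/0.0374)/(2πk) = 0.1960/(2π·0.0463) = 0.6739 m·K/W
  R'_conv,out = 1/(2πr h) = 1/(2π·0.0455·20.7) = 0.1690 m·K/W
ΣR = 0.007745 + 2.462×10^-4 + 5.538 + 0.6739 + 0.1690 = 6.389 m·K/W
Q' = ΔT/ΣR = (-193 °C − 17.3 °C)/6.389 = -32.9 W/m
(Negative Q' ⇒ heat flows inward; heat gain = 32.9 W/m.)

Q' = 32.9 W/m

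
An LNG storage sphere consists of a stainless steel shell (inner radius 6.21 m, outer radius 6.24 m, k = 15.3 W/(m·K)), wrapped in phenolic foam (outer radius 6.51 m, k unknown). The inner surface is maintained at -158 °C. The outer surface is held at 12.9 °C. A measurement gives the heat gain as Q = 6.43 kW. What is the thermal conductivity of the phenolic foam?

ΣR = ΔT/Q = |-158 − 12.9|/6430 = 0.02658 K/W
Known resistances:
  R_stainless steel = (1/6.21 − 1/6.24)/(4πk) = 7.742×10^-4/(4π·15.3) = 4.027×10^-6 K/W
R_phenolic foam = ΣR − ΣR_known = 0.02658 − 4.027×10^-6 = 0.02658 K/W
(1/r₁−1/r₂)/(4πk) = 0.02658 ⇒ k = 0.006647/(4π·0.02658) = 0.0199 W/m·K

k = 0.0199 W/m·K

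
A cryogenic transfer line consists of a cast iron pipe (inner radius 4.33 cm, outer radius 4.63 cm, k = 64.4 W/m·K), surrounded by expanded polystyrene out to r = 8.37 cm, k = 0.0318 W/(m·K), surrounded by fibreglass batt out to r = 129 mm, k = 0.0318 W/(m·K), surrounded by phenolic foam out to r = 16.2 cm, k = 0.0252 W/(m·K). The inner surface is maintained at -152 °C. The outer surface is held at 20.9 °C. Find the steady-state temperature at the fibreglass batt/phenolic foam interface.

T = -17.0 °C

Treat each layer as a resistance in series:
  R'_cast iron = ln(0.0463/0.0433)/(2πk) = 0.06699/(2π·64.4) = 1.656×10^-4 m·K/W
  R'_expanded polystyrene = ln(0.0837/0.0463)/(2πk) = 0.5921/(2π·0.0318) = 2.963 m·K/W
  R'_fibreglass batt = ln(0.129/0.0837)/(2πk) = 0.4326/(2π·0.0318) = 2.165 m·K/W
  R'_phenolic foam = ln(0.162/0.129)/(2πk) = 0.2278/(2π·0.0252) = 1.439 m·K/W
ΣR = 1.656×10^-4 + 2.963 + 2.165 + 1.439 = 6.567 m·K/W
Q' = ΔT/ΣR = (-152 °C − 20.9 °C)/6.567 = -26.33 W/m
From the inner boundary to the fibreglass batt/phenolic foam interface, ΣR_partial = 5.128 m·K/W.
T_interface = T_in − Q'·ΣR_partial = -152 °C − (-26.33)(5.128) = -17.0 °C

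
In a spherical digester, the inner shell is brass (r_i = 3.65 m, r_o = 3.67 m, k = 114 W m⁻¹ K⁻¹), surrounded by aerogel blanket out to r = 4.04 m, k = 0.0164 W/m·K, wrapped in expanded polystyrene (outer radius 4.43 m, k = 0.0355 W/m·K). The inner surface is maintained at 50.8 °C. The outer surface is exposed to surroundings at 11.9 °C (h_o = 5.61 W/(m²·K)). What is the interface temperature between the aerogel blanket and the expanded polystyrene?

Resistance network (inner→outer):
  R_brass = (1/3.65 − 1/3.67)/(4πk) = 0.001493/(4π·114) = 1.042×10^-6 K/W
  R_aerogel blanket = (1/3.67 − 1/4.04)/(4πk) = 0.02495/(4π·0.0164) = 0.1211 K/W
  R_expanded polystyrene = (1/4.04 − 1/4.43)/(4πk) = 0.02179/(4π·0.0355) = 0.04885 K/W
  R_conv,out = 1/(4πr²h) = 1/(4π·4.43²·5.61) = 7.228×10^-4 K/W
ΣR = 1.042×10^-6 + 0.1211 + 0.04885 + 7.228×10^-4 = 0.1707 K/W
Q = ΔT/ΣR = (50.8 °C − 11.9 °C)/0.1707 = 227.9 W
From the inner boundary to the aerogel blanket/expanded polystyrene interface, ΣR_partial = 0.1211 K/W.
T_interface = T_in − Q·ΣR_partial = 50.8 °C − (227.9)(0.1211) = 23.2 °C

T = 23.2 °C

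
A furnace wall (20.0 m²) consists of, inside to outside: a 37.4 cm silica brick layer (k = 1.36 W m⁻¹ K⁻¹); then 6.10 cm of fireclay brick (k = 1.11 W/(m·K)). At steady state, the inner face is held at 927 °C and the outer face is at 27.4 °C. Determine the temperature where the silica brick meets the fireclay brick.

Treat each layer as a resistance in series:
  R_silica brick = L/(kA) = 0.374/(1.36·20.0) = 0.01375 K/W
  R_fireclay brick = L/(kA) = 0.0610/(1.11·20.0) = 0.002748 K/W
ΣR = 0.01375 + 0.002748 = 0.01650 K/W
Q = ΔT/ΣR = (927 °C − 27.4 °C)/0.01650 = 54520 W
From the inner boundary to the silica brick/fireclay brick interface, ΣR_partial = 0.01375 K/W.
T_interface = T_in − Q·ΣR_partial = 927 °C − (54520)(0.01375) = 177 °C

T = 177 °C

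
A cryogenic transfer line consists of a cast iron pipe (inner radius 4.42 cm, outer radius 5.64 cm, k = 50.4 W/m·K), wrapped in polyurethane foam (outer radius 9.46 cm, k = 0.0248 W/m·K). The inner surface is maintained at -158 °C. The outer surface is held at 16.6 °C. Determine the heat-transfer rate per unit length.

Q' = 52.6 W/m

Series thermal resistances, inner to outer:
  R'_cast iron = ln(0.0564/0.0442)/(2πk) = 0.2437/(2π·50.4) = 7.697×10^-4 m·K/W
  R'_polyurethane foam = ln(0.0946/0.0564)/(2πk) = 0.5172/(2π·0.0248) = 3.319 m·K/W
ΣR = 7.697×10^-4 + 3.319 = 3.320 m·K/W
Q' = ΔT/ΣR = (-158 °C − 16.6 °C)/3.320 = -52.6 W/m
(Negative Q' ⇒ heat flows inward; heat gain = 52.6 W/m.)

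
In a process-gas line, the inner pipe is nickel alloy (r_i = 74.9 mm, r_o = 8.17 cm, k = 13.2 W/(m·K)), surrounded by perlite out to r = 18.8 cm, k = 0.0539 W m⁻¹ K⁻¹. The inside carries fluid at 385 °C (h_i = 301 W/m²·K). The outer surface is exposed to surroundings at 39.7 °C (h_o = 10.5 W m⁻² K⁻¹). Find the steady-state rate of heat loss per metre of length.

Q' = 135 W/m

Resistance network (inner→outer):
  R'_conv,in = 1/(2πr h) = 1/(2π·0.0749·301) = 0.007059 m·K/W
  R'_nickel alloy = ln(0.0817/0.0749)/(2πk) = 0.08690/(2π·13.2) = 0.001048 m·K/W
  R'_perlite = ln(0.188/0.0817)/(2πk) = 0.8334/(2π·0.0539) = 2.461 m·K/W
  R'_conv,out = 1/(2πr h) = 1/(2π·0.188·10.5) = 0.08063 m·K/W
ΣR = 0.007059 + 0.001048 + 2.461 + 0.08063 = 2.550 m·K/W
Q' = ΔT/ΣR = (385 °C − 39.7 °C)/2.550 = 135 W/m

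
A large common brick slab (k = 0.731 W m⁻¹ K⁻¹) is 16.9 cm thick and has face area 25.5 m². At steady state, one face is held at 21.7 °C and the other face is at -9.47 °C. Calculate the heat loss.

Q = 3.44 kW

Q = kA·ΔT/L = 0.731 × 25.5 × |21.7 °C − -9.47 °C| / 0.169 = 3440 W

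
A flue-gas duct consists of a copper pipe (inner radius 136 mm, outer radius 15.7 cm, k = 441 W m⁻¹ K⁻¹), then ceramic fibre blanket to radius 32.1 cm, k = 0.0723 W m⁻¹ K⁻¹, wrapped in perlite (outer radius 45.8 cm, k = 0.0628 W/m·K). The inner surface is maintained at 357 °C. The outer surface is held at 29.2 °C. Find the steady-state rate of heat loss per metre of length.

Resistance network (inner→outer):
  R'_copper = ln(0.157/0.136)/(2πk) = 0.1436/(2π·441) = 5.182×10^-5 m·K/W
  R'_ceramic fibre blanket = ln(0.321/0.157)/(2πk) = 0.7152/(2π·0.0723) = 1.574 m·K/W
  R'_perlite = ln(0.458/0.321)/(2πk) = 0.3554/(2π·0.0628) = 0.9008 m·K/W
ΣR = 5.182×10^-5 + 1.574 + 0.9008 = 2.475 m·K/W
Q' = ΔT/ΣR = (357 °C − 29.2 °C)/2.475 = 132 W/m

Q' = 132 W/m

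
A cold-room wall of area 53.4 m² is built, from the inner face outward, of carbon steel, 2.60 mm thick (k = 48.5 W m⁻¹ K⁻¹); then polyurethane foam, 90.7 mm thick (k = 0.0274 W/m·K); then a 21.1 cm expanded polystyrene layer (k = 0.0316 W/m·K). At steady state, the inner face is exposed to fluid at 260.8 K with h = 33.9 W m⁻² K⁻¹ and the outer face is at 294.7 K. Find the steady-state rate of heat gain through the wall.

Series thermal resistances, inner to outer:
  R_conv,in = 1/(hA) = 1/(33.9·53.4) = 5.524×10^-4 K/W
  R_carbon steel = L/(kA) = 0.00260/(48.5·53.4) = 1.004×10^-6 K/W
  R_polyurethane foam = L/(kA) = 0.0907/(0.0274·53.4) = 0.06199 K/W
  R_expanded polystyrene = L/(kA) = 0.211/(0.0316·53.4) = 0.1250 K/W
ΣR = 5.524×10^-4 + 1.004×10^-6 + 0.06199 + 0.1250 = 0.1875 K/W
Q = ΔT/ΣR = (260.8 K − 294.7 K)/0.1875 = -181 W
(Negative Q ⇒ heat flows inward; heat gain = 181 W.)

Q = 181 W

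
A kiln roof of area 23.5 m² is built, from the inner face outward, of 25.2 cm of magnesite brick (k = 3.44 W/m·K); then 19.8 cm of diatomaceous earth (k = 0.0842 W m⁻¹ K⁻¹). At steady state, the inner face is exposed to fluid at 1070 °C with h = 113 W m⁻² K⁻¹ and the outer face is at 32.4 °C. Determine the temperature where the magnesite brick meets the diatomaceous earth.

T = 1035 °C

Series thermal resistances, inner to outer:
  R_conv,in = 1/(hA) = 1/(113·23.5) = 3.766×10^-4 K/W
  R_magnesite brick = L/(kA) = 0.252/(3.44·23.5) = 0.003117 K/W
  R_diatomaceous earth = L/(kA) = 0.198/(0.0842·23.5) = 0.1001 K/W
ΣR = 3.766×10^-4 + 0.003117 + 0.1001 = 0.1036 K/W
Q = ΔT/ΣR = (1070 °C − 32.4 °C)/0.1036 = 10020 W
From the inner boundary to the magnesite brick/diatomaceous earth interface, ΣR_partial = 0.003494 K/W.
T_interface = T_in − Q·ΣR_partial = 1070 °C − (10020)(0.003494) = 1035 °C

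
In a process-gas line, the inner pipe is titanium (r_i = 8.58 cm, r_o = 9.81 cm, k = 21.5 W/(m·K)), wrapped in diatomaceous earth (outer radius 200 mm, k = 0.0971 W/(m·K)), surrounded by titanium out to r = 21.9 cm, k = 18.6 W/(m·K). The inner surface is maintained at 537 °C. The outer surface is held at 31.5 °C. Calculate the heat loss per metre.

Treat each layer as a resistance in series:
  R'_titanium = ln(0.0981/0.0858)/(2πk) = 0.1340/(2π·21.5) = 9.917×10^-4 m·K/W
  R'_diatomaceous earth = ln(0.200/0.0981)/(2πk) = 0.7123/(2π·0.0971) = 1.168 m·K/W
  R'_titanium = ln(0.219/0.200)/(2πk) = 0.09075/(2π·18.6) = 7.766×10^-4 m·K/W
ΣR = 9.917×10^-4 + 1.168 + 7.766×10^-4 = 1.170 m·K/W
Q' = ΔT/ΣR = (537 °C − 31.5 °C)/1.170 = 432 W/m

Q' = 432 W/m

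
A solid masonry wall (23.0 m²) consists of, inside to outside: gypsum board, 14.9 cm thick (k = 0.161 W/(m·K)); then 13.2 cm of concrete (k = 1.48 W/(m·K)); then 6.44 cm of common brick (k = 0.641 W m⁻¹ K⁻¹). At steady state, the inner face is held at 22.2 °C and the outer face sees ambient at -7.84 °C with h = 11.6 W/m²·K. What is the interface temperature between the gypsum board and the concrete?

T = -0.94 °C

Treat each layer as a resistance in series:
  R_gypsum board = L/(kA) = 0.149/(0.161·23.0) = 0.04024 K/W
  R_concrete = L/(kA) = 0.132/(1.48·23.0) = 0.003878 K/W
  R_common brick = L/(kA) = 0.0644/(0.641·23.0) = 0.004368 K/W
  R_conv,out = 1/(hA) = 1/(11.6·23.0) = 0.003748 K/W
ΣR = 0.04024 + 0.003878 + 0.004368 + 0.003748 = 0.05223 K/W
Q = ΔT/ΣR = (22.2 °C − -7.84 °C)/0.05223 = 575.1 W
From the inner boundary to the gypsum board/concrete interface, ΣR_partial = 0.04024 K/W.
T_interface = T_in − Q·ΣR_partial = 22.2 °C − (575.1)(0.04024) = -0.94 °C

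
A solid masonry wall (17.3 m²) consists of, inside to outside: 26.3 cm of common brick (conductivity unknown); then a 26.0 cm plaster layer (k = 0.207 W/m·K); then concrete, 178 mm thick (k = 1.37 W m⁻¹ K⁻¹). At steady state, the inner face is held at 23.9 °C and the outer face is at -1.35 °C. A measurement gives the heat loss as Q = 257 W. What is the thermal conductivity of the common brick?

k = 0.838 W/m·K

ΣR = ΔT/Q = |23.9 − -1.35|/257 = 0.09825 K/W
Known resistances:
  R_plaster = L/(kA) = 0.260/(0.207·17.3) = 0.07260 K/W
  R_concrete = L/(kA) = 0.178/(1.37·17.3) = 0.007510 K/W
R_common brick = ΣR − ΣR_known = 0.09825 − 0.08011 = 0.01814 K/W
L/(kA) = 0.01814 ⇒ k = 0.263/(0.01814·17.3) = 0.838 W/m·K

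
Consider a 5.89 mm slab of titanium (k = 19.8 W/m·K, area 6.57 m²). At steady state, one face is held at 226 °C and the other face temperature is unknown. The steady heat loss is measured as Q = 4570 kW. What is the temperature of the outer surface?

T_out = 19.1 °C

Sum the resistances:
  R_titanium = L/(kA) = 0.00589/(19.8·6.57) = 4.528×10^-5 K/W
ΣR = 4.528×10^-5 K/W
ΔT = Q·ΣR = 4.57×10^6 × 4.528×10^-5 = 206.9 K
Heat flows outward, so T_out = T_in − ΔT = 226 − 206.9 = 19.1 °C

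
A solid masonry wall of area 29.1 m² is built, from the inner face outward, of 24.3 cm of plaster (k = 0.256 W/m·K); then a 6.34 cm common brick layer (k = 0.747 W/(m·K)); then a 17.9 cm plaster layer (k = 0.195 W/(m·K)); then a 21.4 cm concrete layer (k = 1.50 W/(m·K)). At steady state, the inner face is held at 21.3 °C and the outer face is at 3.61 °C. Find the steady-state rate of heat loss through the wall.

Resistance network (inner→outer):
  R_plaster = L/(kA) = 0.243/(0.256·29.1) = 0.03262 K/W
  R_common brick = L/(kA) = 0.0634/(0.747·29.1) = 0.002917 K/W
  R_plaster = L/(kA) = 0.179/(0.195·29.1) = 0.03154 K/W
  R_concrete = L/(kA) = 0.214/(1.50·29.1) = 0.004903 K/W
ΣR = 0.03262 + 0.002917 + 0.03154 + 0.004903 = 0.07198 K/W
Q = ΔT/ΣR = (21.3 °C − 3.61 °C)/0.07198 = 246 W

Q = 246 W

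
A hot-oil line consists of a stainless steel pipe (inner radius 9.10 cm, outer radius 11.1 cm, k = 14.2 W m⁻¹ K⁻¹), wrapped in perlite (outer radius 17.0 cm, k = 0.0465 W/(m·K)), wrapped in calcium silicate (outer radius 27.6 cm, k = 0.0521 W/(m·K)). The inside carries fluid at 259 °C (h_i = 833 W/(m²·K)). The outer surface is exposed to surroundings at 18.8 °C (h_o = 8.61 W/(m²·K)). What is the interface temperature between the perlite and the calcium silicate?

Resistance network (inner→outer):
  R'_conv,in = 1/(2πr h) = 1/(2π·0.0910·833) = 0.002100 m·K/W
  R'_stainless steel = ln(0.111/0.0910)/(2πk) = 0.1987/(2π·14.2) = 0.002227 m·K/W
  R'_perlite = ln(0.170/0.111)/(2πk) = 0.4263/(2π·0.0465) = 1.459 m·K/W
  R'_calcium silicate = ln(0.276/0.170)/(2πk) = 0.4846/(2π·0.0521) = 1.480 m·K/W
  R'_conv,out = 1/(2πr h) = 1/(2π·0.276·8.61) = 0.06697 m·K/W
ΣR = 0.002100 + 0.002227 + 1.459 + 1.480 + 0.06697 = 3.010 m·K/W
Q' = ΔT/ΣR = (259 °C − 18.8 °C)/3.010 = 79.80 W/m
From the inner boundary to the perlite/calcium silicate interface, ΣR_partial = 1.463 m·K/W.
T_interface = T_in − Q'·ΣR_partial = 259 °C − (79.80)(1.463) = 142 °C

T = 142 °C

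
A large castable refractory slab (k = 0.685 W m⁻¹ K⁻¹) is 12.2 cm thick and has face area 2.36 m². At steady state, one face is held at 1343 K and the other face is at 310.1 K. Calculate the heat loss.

Q = 13.7 kW

Q = kA·ΔT/L = 0.685 × 2.36 × |1343 K − 310.1 K| / 0.122 = 13700 W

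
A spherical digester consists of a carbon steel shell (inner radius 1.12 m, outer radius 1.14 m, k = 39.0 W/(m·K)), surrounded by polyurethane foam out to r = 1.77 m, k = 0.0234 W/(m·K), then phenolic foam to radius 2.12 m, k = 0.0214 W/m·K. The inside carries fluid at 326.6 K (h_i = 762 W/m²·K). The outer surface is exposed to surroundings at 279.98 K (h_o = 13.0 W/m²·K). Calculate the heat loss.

Q = 33.1 W

Resistance network (inner→outer):
  R_conv,in = 1/(4πr²h) = 1/(4π·1.12²·762) = 8.325×10^-5 K/W
  R_carbon steel = (1/1.12 − 1/1.14)/(4πk) = 0.01566/(4π·39.0) = 3.196×10^-5 K/W
  R_polyurethane foam = (1/1.14 − 1/1.77)/(4πk) = 0.3122/(4π·0.0234) = 1.062 K/W
  R_phenolic foam = (1/1.77 − 1/2.12)/(4πk) = 0.09327/(4π·0.0214) = 0.3468 K/W
  R_conv,out = 1/(4πr²h) = 1/(4π·2.12²·13.0) = 0.001362 K/W
ΣR = 8.325×10^-5 + 3.196×10^-5 + 1.062 + 0.3468 + 0.001362 = 1.410 K/W
Q = ΔT/ΣR = (326.6 K − 279.98 K)/1.410 = 33.1 W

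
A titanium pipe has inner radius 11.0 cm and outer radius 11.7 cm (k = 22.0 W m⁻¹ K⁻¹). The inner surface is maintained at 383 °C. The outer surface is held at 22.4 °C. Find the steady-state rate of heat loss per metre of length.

Q' = 808 kW/m

Q' = 2πk·ΔT/ln(r₂/r₁) = 2π × 22.0 × 360.6 / ln(0.117/0.110) = 8.08×10^5 W/m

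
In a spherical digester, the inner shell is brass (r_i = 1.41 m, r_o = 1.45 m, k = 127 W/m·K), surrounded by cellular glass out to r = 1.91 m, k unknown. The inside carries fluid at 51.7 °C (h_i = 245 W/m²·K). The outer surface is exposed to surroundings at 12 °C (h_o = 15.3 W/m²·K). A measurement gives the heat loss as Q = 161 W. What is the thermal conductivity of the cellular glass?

ΣR = ΔT/Q = |51.7 − 12|/161 = 0.2466 K/W
Known resistances:
  R_conv,in = 1/(4πr²h) = 1/(4π·1.41²·245) = 1.634×10^-4 K/W
  R_brass = (1/1.41 − 1/1.45)/(4πk) = 0.01956/(4π·127) = 1.226×10^-5 K/W
  R_conv,out = 1/(4πr²h) = 1/(4π·1.91²·15.3) = 0.001426 K/W
R_cellular glass = ΣR − ΣR_known = 0.2466 − 0.001602 = 0.2450 K/W
(1/r₁−1/r₂)/(4πk) = 0.2450 ⇒ k = 0.1661/(4π·0.2450) = 0.0540 W/m·K

k = 0.0540 W/m·K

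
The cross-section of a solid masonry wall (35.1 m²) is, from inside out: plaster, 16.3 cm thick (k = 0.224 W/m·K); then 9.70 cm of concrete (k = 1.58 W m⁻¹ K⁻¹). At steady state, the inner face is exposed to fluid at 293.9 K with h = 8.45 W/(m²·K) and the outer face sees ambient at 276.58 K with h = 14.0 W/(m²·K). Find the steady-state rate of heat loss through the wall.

Q = 621 W

Treat each layer as a resistance in series:
  R_conv,in = 1/(hA) = 1/(8.45·35.1) = 0.003372 K/W
  R_plaster = L/(kA) = 0.163/(0.224·35.1) = 0.02073 K/W
  R_concrete = L/(kA) = 0.0970/(1.58·35.1) = 0.001749 K/W
  R_conv,out = 1/(hA) = 1/(14.0·35.1) = 0.002035 K/W
ΣR = 0.003372 + 0.02073 + 0.001749 + 0.002035 = 0.02789 K/W
Q = ΔT/ΣR = (293.9 K − 276.58 K)/0.02789 = 621 W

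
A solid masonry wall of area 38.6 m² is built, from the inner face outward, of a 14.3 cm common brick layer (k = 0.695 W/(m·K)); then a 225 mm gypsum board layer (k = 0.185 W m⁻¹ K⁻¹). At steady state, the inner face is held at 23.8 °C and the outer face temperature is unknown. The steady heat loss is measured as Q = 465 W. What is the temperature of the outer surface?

Series resistances:
  R_common brick = L/(kA) = 0.143/(0.695·38.6) = 0.005330 K/W
  R_gypsum board = L/(kA) = 0.225/(0.185·38.6) = 0.03151 K/W
ΣR = 0.03684 K/W
ΔT = Q·ΣR = 465 × 0.03684 = 17.13 K
Heat flows outward, so T_out = T_in − ΔT = 23.8 − 17.13 = 6.67 °C

T_out = 6.67 °C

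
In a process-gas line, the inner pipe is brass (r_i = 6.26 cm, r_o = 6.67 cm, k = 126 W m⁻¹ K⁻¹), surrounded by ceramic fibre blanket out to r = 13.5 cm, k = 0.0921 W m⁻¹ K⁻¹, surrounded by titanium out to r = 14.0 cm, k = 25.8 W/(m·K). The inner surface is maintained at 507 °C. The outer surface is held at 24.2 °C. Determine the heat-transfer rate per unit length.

Resistance network (inner→outer):
  R'_brass = ln(0.0667/0.0626)/(2πk) = 0.06344/(2π·126) = 8.013×10^-5 m·K/W
  R'_ceramic fibre blanket = ln(0.135/0.0667)/(2πk) = 0.7051/(2π·0.0921) = 1.218 m·K/W
  R'_titanium = ln(0.140/0.135)/(2πk) = 0.03637/(2π·25.8) = 2.243×10^-4 m·K/W
ΣR = 8.013×10^-5 + 1.218 + 2.243×10^-4 = 1.218 m·K/W
Q' = ΔT/ΣR = (507 °C − 24.2 °C)/1.218 = 396 W/m

Q' = 396 W/m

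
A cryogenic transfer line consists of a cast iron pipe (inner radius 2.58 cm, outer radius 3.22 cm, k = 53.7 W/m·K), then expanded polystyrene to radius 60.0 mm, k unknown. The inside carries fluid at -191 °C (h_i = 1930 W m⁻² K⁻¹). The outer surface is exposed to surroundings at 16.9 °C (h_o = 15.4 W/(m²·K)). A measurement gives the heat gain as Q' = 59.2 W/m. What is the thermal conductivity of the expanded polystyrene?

k = 0.0297 W/m·K

ΣR = ΔT/Q' = |-191 − 16.9|/59.2 = 3.512 m·K/W
Known resistances:
  R'_conv,in = 1/(2πr h) = 1/(2π·0.0258·1930) = 0.003196 m·K/W
  R'_cast iron = ln(0.0322/0.0258)/(2πk) = 0.2216/(2π·53.7) = 6.567×10^-4 m·K/W
  R'_conv,out = 1/(2πr h) = 1/(2π·0.0600·15.4) = 0.1722 m·K/W
R_expanded polystyrene = ΣR − ΣR_known = 3.512 − 0.1761 = 3.336 m·K/W
ln(r₂/r₁)/(2πk) = 3.336 ⇒ k = 0.6224/(2π·3.336) = 0.0297 W/m·K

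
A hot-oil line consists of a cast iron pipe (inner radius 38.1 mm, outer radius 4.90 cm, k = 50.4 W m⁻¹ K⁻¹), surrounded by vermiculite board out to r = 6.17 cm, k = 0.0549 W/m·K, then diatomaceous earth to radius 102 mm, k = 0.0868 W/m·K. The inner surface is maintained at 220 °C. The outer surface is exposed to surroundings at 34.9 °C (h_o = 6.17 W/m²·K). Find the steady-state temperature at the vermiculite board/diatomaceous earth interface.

T = 153 °C

Series thermal resistances, inner to outer:
  R'_cast iron = ln(0.0490/0.0381)/(2πk) = 0.2516/(2π·50.4) = 7.945×10^-4 m·K/W
  R'_vermiculite board = ln(0.0617/0.0490)/(2πk) = 0.2305/(2π·0.0549) = 0.6681 m·K/W
  R'_diatomaceous earth = ln(0.102/0.0617)/(2πk) = 0.5027/(2π·0.0868) = 0.9217 m·K/W
  R'_conv,out = 1/(2πr h) = 1/(2π·0.102·6.17) = 0.2529 m·K/W
ΣR = 7.945×10^-4 + 0.6681 + 0.9217 + 0.2529 = 1.843 m·K/W
Q' = ΔT/ΣR = (220 °C − 34.9 °C)/1.843 = 100.4 W/m
From the inner boundary to the vermiculite board/diatomaceous earth interface, ΣR_partial = 0.6689 m·K/W.
T_interface = T_in − Q'·ΣR_partial = 220 °C − (100.4)(0.6689) = 153 °C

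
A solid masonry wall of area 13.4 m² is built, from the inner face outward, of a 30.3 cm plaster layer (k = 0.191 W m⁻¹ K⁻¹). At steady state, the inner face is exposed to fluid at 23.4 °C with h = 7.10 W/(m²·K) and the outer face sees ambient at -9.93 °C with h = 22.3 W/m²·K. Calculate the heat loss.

Q = 252 W

Series thermal resistances, inner to outer:
  R_conv,in = 1/(hA) = 1/(7.10·13.4) = 0.01051 K/W
  R_plaster = L/(kA) = 0.303/(0.191·13.4) = 0.1184 K/W
  R_conv,out = 1/(hA) = 1/(22.3·13.4) = 0.003346 K/W
ΣR = 0.01051 + 0.1184 + 0.003346 = 0.1323 K/W
Q = ΔT/ΣR = (23.4 °C − -9.93 °C)/0.1323 = 252 W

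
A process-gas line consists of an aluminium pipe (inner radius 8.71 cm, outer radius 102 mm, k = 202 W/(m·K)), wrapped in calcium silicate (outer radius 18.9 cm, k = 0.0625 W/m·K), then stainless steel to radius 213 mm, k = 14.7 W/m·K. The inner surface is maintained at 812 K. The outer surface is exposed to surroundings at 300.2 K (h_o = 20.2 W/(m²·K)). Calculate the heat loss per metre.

Q' = 318 W/m

Treat each layer as a resistance in series:
  R'_aluminium = ln(0.102/0.0871)/(2πk) = 0.1579/(2π·202) = 1.244×10^-4 m·K/W
  R'_calcium silicate = ln(0.189/0.102)/(2πk) = 0.6168/(2π·0.0625) = 1.571 m·K/W
  R'_stainless steel = ln(0.213/0.189)/(2πk) = 0.1195/(2π·14.7) = 0.001294 m·K/W
  R'_conv,out = 1/(2πr h) = 1/(2π·0.213·20.2) = 0.03699 m·K/W
ΣR = 1.244×10^-4 + 1.571 + 0.001294 + 0.03699 = 1.609 m·K/W
Q' = ΔT/ΣR = (812 K − 300.2 K)/1.609 = 318 W/m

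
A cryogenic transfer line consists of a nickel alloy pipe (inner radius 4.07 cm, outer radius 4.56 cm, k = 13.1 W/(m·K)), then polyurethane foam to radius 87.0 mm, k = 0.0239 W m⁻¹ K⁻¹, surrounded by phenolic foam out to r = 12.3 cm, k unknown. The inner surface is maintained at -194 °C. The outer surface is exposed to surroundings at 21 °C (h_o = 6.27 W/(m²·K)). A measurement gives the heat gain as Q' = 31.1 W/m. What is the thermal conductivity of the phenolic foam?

k = 0.0229 W/m·K

ΣR = ΔT/Q' = |-194 − 21|/31.1 = 6.913 m·K/W
Known resistances:
  R'_nickel alloy = ln(0.0456/0.0407)/(2πk) = 0.1137/(2π·13.1) = 0.001381 m·K/W
  R'_polyurethane foam = ln(0.0870/0.0456)/(2πk) = 0.6460/(2π·0.0239) = 4.302 m·K/W
  R'_conv,out = 1/(2πr h) = 1/(2π·0.123·6.27) = 0.2064 m·K/W
R_phenolic foam = ΣR − ΣR_known = 6.913 − 4.510 = 2.403 m·K/W
ln(r₂/r₁)/(2πk) = 2.403 ⇒ k = 0.3463/(2π·2.403) = 0.0229 W/m·K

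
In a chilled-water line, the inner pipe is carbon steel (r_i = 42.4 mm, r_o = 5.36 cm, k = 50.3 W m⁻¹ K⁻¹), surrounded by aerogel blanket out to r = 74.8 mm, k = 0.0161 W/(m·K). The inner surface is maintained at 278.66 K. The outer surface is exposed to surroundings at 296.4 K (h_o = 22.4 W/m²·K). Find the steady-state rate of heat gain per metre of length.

Resistance network (inner→outer):
  R'_carbon steel = ln(0.0536/0.0424)/(2πk) = 0.2344/(2π·50.3) = 7.417×10^-4 m·K/W
  R'_aerogel blanket = ln(0.0748/0.0536)/(2πk) = 0.3333/(2π·0.0161) = 3.294 m·K/W
  R'_conv,out = 1/(2πr h) = 1/(2π·0.0748·22.4) = 0.09499 m·K/W
ΣR = 7.417×10^-4 + 3.294 + 0.09499 = 3.390 m·K/W
Q' = ΔT/ΣR = (278.66 K − 296.4 K)/3.390 = -5.23 W/m
(Negative Q' ⇒ heat flows inward; heat gain = 5.23 W/m.)

Q' = 5.23 W/m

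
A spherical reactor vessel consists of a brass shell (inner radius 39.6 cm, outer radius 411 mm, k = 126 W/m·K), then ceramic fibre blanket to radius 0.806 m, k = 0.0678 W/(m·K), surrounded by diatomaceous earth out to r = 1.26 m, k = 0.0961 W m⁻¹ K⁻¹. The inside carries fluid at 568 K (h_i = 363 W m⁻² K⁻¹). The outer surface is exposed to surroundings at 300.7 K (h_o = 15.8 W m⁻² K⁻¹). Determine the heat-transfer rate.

Q = 151 W

Resistance network (inner→outer):
  R_conv,in = 1/(4πr²h) = 1/(4π·0.396²·363) = 0.001398 K/W
  R_brass = (1/0.396 − 1/0.411)/(4πk) = 0.09216/(4π·126) = 5.821×10^-5 K/W
  R_ceramic fibre blanket = (1/0.411 − 1/0.806)/(4πk) = 1.192/(4π·0.0678) = 1.400 K/W
  R_diatomaceous earth = (1/0.806 − 1/1.26)/(4πk) = 0.4470/(4π·0.0961) = 0.3702 K/W
  R_conv,out = 1/(4πr²h) = 1/(4π·1.26²·15.8) = 0.003172 K/W
ΣR = 0.001398 + 5.821×10^-5 + 1.400 + 0.3702 + 0.003172 = 1.775 K/W
Q = ΔT/ΣR = (568 K − 300.7 K)/1.775 = 151 W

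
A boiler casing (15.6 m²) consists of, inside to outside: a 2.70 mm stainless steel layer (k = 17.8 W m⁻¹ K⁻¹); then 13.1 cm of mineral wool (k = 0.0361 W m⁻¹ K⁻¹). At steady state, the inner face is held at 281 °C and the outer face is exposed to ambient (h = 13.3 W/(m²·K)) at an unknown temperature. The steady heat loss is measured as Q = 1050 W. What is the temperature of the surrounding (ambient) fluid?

Sum the resistances:
  R_stainless steel = L/(kA) = 0.00270/(17.8·15.6) = 9.723×10^-6 K/W
  R_mineral wool = L/(kA) = 0.131/(0.0361·15.6) = 0.2326 K/W
  R_conv,out = 1/(hA) = 1/(13.3·15.6) = 0.004820 K/W
ΣR = 0.2374 K/W
ΔT = Q·ΣR = 1050 × 0.2374 = 249.3 K
Heat flows outward, so T_out = T_in − ΔT = 281 − 249.3 = 31.7 °C

T_out = 31.7 °C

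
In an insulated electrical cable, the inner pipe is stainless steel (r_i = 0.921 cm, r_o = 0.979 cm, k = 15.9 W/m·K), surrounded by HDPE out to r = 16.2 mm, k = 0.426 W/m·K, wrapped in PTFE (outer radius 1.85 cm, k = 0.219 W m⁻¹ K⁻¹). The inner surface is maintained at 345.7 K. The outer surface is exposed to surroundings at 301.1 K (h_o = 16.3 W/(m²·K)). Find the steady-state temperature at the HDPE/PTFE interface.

T = 335.3 K

Resistance network (inner→outer):
  R'_stainless steel = ln(0.00979/0.00921)/(2πk) = 0.06107/(2π·15.9) = 6.113×10^-4 m·K/W
  R'_HDPE = ln(0.0162/0.00979)/(2πk) = 0.5036/(2π·0.426) = 0.1882 m·K/W
  R'_PTFE = ln(0.0185/0.0162)/(2πk) = 0.1328/(2π·0.219) = 0.09648 m·K/W
  R'_conv,out = 1/(2πr h) = 1/(2π·0.0185·16.3) = 0.5278 m·K/W
ΣR = 6.113×10^-4 + 0.1882 + 0.09648 + 0.5278 = 0.8131 m·K/W
Q' = ΔT/ΣR = (345.7 K − 301.1 K)/0.8131 = 54.85 W/m
From the inner boundary to the HDPE/PTFE interface, ΣR_partial = 0.1888 m·K/W.
T_interface = T_in − Q'·ΣR_partial = 345.7 K − (54.85)(0.1888) = 335.3 K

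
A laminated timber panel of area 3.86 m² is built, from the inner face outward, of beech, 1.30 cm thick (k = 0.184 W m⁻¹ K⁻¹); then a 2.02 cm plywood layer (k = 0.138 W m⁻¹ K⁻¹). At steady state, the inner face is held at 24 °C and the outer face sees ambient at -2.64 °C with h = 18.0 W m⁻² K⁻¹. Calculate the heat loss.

Series thermal resistances, inner to outer:
  R_beech = L/(kA) = 0.0130/(0.184·3.86) = 0.01830 K/W
  R_plywood = L/(kA) = 0.0202/(0.138·3.86) = 0.03792 K/W
  R_conv,out = 1/(hA) = 1/(18.0·3.86) = 0.01439 K/W
ΣR = 0.01830 + 0.03792 + 0.01439 = 0.07061 K/W
Q = ΔT/ΣR = (24 °C − -2.64 °C)/0.07061 = 377 W

Q = 377 W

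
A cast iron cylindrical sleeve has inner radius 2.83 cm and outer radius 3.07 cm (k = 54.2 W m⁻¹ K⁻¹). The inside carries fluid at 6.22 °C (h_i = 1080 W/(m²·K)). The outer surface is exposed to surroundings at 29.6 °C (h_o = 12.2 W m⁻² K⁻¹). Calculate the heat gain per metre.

Resistance network (inner→outer):
  R'_conv,in = 1/(2πr h) = 1/(2π·0.0283·1080) = 0.005207 m·K/W
  R'_cast iron = ln(0.0307/0.0283)/(2πk) = 0.08140/(2π·54.2) = 2.390×10^-4 m·K/W
  R'_conv,out = 1/(2πr h) = 1/(2π·0.0307·12.2) = 0.4249 m·K/W
ΣR = 0.005207 + 2.390×10^-4 + 0.4249 = 0.4303 m·K/W
Q' = ΔT/ΣR = (6.22 °C − 29.6 °C)/0.4303 = -54.3 W/m
(Negative Q' ⇒ heat flows inward; heat gain = 54.3 W/m.)

Q' = 54.3 W/m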